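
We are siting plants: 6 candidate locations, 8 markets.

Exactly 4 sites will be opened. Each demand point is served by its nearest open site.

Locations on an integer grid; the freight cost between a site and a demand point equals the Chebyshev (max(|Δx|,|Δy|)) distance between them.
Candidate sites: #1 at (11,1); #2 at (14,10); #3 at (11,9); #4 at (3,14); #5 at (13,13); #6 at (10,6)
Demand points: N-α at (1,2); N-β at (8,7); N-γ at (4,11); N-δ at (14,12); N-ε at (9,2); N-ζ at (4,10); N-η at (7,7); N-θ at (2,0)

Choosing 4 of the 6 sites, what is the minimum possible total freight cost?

Open {#1, #4, #5, #6}.
  N-α→#6 9, N-β→#6 2, N-γ→#4 3, N-δ→#5 1, N-ε→#1 2, N-ζ→#4 4, N-η→#6 3, N-θ→#6 8  ⇒ total 32.
Compare {#1, #2, #4, #6}: total 33.
Compare {#1, #3, #4, #6}: total 34.
No size-4 selection does better; minimum is 32.

32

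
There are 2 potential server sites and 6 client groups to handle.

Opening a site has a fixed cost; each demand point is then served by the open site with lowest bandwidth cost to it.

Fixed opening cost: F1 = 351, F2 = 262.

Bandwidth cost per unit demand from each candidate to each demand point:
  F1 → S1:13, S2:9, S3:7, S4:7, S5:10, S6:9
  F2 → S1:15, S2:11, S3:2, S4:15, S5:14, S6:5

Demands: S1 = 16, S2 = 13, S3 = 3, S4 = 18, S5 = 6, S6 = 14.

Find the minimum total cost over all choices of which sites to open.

Open {F1}: assign each demand point to its cheapest open site.
  S1→F1 16×13=208, S2→F1 13×9=117, S3→F1 3×7=21, S4→F1 18×7=126, S5→F1 6×10=60, S6→F1 14×9=126
  bandwidth cost 658, fixed 351 → total 1009.
Compare {F2}: bandwidth cost 813 + fixed 262 = 1075.
Compare {F1, F2}: bandwidth cost 587 + fixed 613 = 1200.

1009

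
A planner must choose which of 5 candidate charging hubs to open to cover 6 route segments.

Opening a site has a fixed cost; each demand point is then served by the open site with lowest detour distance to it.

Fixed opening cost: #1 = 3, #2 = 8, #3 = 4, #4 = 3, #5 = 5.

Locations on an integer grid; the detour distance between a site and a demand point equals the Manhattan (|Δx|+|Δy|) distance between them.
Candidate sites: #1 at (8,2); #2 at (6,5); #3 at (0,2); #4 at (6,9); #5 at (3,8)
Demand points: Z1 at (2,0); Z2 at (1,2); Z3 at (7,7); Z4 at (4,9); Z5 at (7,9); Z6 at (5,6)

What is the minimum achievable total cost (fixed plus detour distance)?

22

Open {#3, #4}: assign each demand point to its cheapest open site.
  Z1→#3 4, Z2→#3 1, Z3→#4 3, Z4→#4 2, Z5→#4 1, Z6→#4 4
  detour distance 15, fixed 7 → total 22.
Compare {#1, #3, #4}: detour distance 15 + fixed 10 = 25.
Compare {#3, #4, #5}: detour distance 15 + fixed 12 = 27.
Compare {#2, #3, #4}: detour distance 13 + fixed 15 = 28.
All other subsets cost ≥ 25. Minimum total cost: 22.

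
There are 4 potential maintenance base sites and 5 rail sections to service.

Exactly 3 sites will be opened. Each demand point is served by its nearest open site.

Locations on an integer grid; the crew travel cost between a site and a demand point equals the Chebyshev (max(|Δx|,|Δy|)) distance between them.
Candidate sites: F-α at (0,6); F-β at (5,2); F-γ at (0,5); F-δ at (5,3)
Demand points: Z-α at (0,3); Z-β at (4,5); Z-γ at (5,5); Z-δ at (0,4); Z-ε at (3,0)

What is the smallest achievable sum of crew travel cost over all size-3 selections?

Open {F-β, F-γ, F-δ}.
  Z-α→F-γ 2, Z-β→F-δ 2, Z-γ→F-δ 2, Z-δ→F-γ 1, Z-ε→F-β 2  ⇒ total 9.
Compare {F-α, F-γ, F-δ}: total 10.
Compare {F-α, F-β, F-γ}: total 11.
No size-3 selection does better; minimum is 9.

9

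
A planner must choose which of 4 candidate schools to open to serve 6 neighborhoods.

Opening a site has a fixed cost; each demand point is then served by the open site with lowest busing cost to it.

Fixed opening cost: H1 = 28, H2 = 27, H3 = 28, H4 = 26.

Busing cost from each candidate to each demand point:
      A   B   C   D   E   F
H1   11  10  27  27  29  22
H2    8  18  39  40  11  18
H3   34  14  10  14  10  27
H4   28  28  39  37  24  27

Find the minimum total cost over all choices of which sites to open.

129

Open {H2, H3}: assign each demand point to its cheapest open site.
  A→H2 8, B→H3 14, C→H3 10, D→H3 14, E→H3 10, F→H2 18
  busing cost 74, fixed 55 → total 129.
Compare {H1, H3}: busing cost 77 + fixed 56 = 133.
Compare {H3}: busing cost 109 + fixed 28 = 137.
Compare {H1, H2, H3}: busing cost 70 + fixed 83 = 153.
All other subsets cost ≥ 133. Minimum total cost: 129.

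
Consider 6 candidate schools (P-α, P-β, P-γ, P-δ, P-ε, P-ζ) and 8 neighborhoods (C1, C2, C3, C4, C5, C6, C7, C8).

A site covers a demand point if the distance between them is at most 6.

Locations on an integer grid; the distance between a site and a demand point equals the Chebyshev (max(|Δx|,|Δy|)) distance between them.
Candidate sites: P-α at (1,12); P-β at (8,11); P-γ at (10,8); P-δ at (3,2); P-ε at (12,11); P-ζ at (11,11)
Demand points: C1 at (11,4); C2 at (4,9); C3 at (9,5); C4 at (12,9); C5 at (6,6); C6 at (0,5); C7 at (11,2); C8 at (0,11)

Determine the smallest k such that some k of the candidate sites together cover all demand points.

Coverage sets (demand points within 6 of each site):
  P-α: {C2, C5, C8}
  P-β: {C2, C3, C4, C5}
  P-γ: {C1, C2, C3, C4, C5, C7}
  P-δ: {C3, C5, C6}
  P-ε: {C3, C4, C5}
  P-ζ: {C3, C4, C5}
No 2 sites suffice: every size-2 union leaves at least one demand point uncovered.
But {P-α, P-γ, P-δ} covers everything, so the minimum is 3.

3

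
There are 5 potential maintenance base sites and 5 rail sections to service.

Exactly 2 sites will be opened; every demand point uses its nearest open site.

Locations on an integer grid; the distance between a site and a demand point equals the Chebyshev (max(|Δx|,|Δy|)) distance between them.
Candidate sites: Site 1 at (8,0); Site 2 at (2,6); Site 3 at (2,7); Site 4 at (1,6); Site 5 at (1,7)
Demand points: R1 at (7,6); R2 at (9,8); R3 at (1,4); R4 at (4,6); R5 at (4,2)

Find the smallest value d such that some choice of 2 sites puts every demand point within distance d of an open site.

Open {Site 1, Site 2}.
  Farthest demand point is R2 at distance 7 (to Site 2); all others are ≤ 7.
With {Site 1, Site 3} the worst case is 7.
With {Site 2, Site 3} the worst case is 7.
No size-2 selection achieves below 7.

7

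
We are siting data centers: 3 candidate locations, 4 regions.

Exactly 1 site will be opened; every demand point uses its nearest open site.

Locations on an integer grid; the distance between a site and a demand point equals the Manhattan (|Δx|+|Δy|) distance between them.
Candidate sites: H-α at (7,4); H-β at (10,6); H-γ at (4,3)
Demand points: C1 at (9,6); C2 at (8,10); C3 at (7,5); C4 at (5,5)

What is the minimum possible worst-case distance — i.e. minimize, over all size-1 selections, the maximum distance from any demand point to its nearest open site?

6

Open {H-β}.
  Farthest demand point is C2 at distance 6 (to H-β); all others are ≤ 6.
With {H-α} the worst case is 7.
With {H-γ} the worst case is 11.
No size-1 selection achieves below 6.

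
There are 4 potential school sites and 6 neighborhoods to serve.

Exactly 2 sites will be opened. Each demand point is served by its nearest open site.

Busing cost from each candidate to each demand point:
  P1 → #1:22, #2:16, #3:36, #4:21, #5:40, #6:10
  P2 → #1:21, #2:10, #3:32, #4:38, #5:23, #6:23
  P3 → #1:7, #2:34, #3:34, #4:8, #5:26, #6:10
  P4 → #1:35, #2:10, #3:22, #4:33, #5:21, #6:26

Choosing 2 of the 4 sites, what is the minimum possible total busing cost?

78

Open {P3, P4}.
  #1→P3 7, #2→P4 10, #3→P4 22, #4→P3 8, #5→P4 21, #6→P3 10  ⇒ total 78.
Compare {P2, P3}: total 90.
Compare {P1, P3}: total 101.
No size-2 selection does better; minimum is 78.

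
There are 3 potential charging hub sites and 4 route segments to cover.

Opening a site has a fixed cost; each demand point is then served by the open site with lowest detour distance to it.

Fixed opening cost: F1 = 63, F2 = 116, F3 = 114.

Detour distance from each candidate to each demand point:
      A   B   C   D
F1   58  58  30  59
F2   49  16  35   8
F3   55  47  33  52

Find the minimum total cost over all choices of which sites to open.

Open {F2}: assign each demand point to its cheapest open site.
  A→F2 49, B→F2 16, C→F2 35, D→F2 8
  detour distance 108, fixed 116 → total 224.
Compare {F1}: detour distance 205 + fixed 63 = 268.
Compare {F1, F2}: detour distance 103 + fixed 179 = 282.
Compare {F3}: detour distance 187 + fixed 114 = 301.
All other subsets cost ≥ 268. Minimum total cost: 224.

224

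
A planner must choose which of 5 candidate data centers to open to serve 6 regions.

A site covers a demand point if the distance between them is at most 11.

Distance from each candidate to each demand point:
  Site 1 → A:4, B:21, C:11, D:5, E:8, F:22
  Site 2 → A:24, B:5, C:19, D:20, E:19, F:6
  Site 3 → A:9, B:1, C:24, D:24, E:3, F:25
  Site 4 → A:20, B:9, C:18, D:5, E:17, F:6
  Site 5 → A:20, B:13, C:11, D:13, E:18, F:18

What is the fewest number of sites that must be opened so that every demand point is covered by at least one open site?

Coverage sets (demand points within 11 of each site):
  Site 1: {A, C, D, E}
  Site 2: {B, F}
  Site 3: {A, B, E}
  Site 4: {B, D, F}
  Site 5: {C}
No single site covers all 6 demand points.
But {Site 1, Site 2} covers everything, so the minimum is 2.

2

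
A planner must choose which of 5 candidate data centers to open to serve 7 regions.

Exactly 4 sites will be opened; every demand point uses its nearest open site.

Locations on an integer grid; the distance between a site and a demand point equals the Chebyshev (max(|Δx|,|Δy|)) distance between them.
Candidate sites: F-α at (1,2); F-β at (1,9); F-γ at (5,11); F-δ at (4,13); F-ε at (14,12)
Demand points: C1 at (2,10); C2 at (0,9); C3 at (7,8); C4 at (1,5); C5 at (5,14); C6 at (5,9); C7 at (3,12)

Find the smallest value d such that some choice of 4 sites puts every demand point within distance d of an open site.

3

Open {F-α, F-β, F-γ, F-δ}.
  Farthest demand point is C3 at distance 3 (to F-γ); all others are ≤ 3.
With {F-α, F-β, F-γ, F-ε} the worst case is 3.
With {F-α, F-γ, F-δ, F-ε} the worst case is 4.
No size-4 selection achieves below 3.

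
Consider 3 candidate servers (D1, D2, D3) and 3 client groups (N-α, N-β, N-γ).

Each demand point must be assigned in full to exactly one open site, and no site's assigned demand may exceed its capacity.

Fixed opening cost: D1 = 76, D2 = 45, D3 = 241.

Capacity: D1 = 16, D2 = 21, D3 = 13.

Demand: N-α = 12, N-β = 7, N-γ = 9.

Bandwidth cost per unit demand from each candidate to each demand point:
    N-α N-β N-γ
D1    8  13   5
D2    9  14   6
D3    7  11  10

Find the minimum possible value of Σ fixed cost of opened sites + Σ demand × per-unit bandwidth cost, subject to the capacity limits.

365

Open {D1, D2}; cheapest assignment that respects the capacities:
  D1 (cap 16, load 16): N-β, N-γ — cost 7×13 + 9×5 = 136
  D2 (cap 21, load 12): N-α — cost 12×9 = 108
  Shipping 244, fixed 121 → total 365.
  Any other capacity-feasible assignment to {D1, D2} ships for at least 244.
Compare {D2, D3}: its best feasible assignment gives total 522.
Compare {D1, D3}: its best feasible assignment gives total 537.
Every other set of open sites that can feasibly serve all demand totals ≥ 522 even under its best assignment. Minimum: 365.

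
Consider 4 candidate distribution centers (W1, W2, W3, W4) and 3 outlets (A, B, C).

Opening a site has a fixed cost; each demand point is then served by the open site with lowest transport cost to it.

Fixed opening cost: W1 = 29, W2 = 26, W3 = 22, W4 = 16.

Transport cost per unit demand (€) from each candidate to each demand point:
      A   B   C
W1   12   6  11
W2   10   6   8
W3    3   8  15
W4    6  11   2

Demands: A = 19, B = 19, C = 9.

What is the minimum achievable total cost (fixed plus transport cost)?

253

Open {W2, W3, W4}: assign each demand point to its cheapest open site.
  A→W3 19×3=57, B→W2 19×6=114, C→W4 9×2=18
  transport cost 189, fixed 64 → total 253.
Compare {W1, W3, W4}: transport cost 189 + fixed 67 = 256.
Compare {W3, W4}: transport cost 227 + fixed 38 = 265.
Compare {W1, W2, W3, W4}: transport cost 189 + fixed 93 = 282.
All other subsets cost ≥ 256. Minimum total cost: 253.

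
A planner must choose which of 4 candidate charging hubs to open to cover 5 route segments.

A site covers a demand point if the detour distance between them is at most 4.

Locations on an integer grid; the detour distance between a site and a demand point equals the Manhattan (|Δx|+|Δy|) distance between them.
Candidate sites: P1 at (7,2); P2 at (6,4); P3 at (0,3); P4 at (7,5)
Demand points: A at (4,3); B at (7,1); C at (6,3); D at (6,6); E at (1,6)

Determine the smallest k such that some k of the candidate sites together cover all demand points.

2

Coverage sets (demand points within 4 of each site):
  P1: {A, B, C}
  P2: {A, B, C, D}
  P3: {A, E}
  P4: {B, C, D}
No single site covers all 5 demand points.
But {P2, P3} covers everything, so the minimum is 2.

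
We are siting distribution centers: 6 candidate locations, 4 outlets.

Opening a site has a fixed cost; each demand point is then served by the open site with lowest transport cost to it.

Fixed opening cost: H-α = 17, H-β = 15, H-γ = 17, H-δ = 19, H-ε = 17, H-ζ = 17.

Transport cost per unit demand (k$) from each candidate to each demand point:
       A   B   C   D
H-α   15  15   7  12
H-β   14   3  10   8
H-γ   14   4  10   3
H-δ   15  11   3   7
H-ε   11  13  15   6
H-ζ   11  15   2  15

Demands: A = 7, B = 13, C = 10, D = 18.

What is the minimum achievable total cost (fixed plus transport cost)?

237

Open {H-γ, H-ζ}: assign each demand point to its cheapest open site.
  A→H-ζ 7×11=77, B→H-γ 13×4=52, C→H-ζ 10×2=20, D→H-γ 18×3=54
  transport cost 203, fixed 34 → total 237.
Compare {H-β, H-γ, H-ζ}: transport cost 190 + fixed 49 = 239.
Compare {H-α, H-γ, H-ζ}: transport cost 203 + fixed 51 = 254.
Compare {H-γ, H-ε, H-ζ}: transport cost 203 + fixed 51 = 254.
All other subsets cost ≥ 239. Minimum total cost: 237.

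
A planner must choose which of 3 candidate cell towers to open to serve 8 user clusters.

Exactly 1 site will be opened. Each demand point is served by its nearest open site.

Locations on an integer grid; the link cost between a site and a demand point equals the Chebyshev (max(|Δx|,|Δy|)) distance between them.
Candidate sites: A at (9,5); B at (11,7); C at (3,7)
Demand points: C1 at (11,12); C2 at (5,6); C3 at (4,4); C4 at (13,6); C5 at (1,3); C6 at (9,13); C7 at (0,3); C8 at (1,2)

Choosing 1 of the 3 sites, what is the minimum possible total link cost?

42

Open {C}.
  C1→C 8, C2→C 2, C3→C 3, C4→C 10, C5→C 4, C6→C 6, C7→C 4, C8→C 5  ⇒ total 42.
Compare {A}: total 53.
Compare {B}: total 57.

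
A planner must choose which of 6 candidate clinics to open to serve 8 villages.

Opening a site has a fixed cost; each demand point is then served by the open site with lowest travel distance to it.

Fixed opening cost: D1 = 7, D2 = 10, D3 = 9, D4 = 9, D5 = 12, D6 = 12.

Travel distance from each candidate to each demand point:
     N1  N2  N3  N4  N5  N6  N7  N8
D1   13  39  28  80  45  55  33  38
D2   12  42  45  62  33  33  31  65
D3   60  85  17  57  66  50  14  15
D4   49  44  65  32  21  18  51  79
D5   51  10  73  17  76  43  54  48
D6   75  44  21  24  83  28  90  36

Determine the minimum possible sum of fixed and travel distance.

Open {D1, D3, D4, D5}: assign each demand point to its cheapest open site.
  N1→D1 13, N2→D5 10, N3→D3 17, N4→D5 17, N5→D4 21, N6→D4 18, N7→D3 14, N8→D3 15
  travel distance 125, fixed 37 → total 162.
Compare {D2, D3, D4, D5}: travel distance 124 + fixed 40 = 164.
Compare {D1, D2, D3, D4, D5}: travel distance 124 + fixed 47 = 171.
Compare {D1, D3, D4, D5, D6}: travel distance 125 + fixed 49 = 174.
All other subsets cost ≥ 164. Minimum total cost: 162.

162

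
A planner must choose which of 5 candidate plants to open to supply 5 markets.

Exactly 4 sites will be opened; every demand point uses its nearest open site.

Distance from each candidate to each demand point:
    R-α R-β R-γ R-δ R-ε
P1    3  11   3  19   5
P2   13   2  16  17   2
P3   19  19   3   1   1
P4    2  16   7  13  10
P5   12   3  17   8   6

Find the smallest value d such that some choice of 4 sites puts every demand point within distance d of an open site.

3

Open {P1, P2, P3, P4}.
  Farthest demand point is R-γ at distance 3 (to P1); all others are ≤ 3.
With {P1, P2, P3, P5} the worst case is 3.
With {P1, P3, P4, P5} the worst case is 3.
No size-4 selection achieves below 3.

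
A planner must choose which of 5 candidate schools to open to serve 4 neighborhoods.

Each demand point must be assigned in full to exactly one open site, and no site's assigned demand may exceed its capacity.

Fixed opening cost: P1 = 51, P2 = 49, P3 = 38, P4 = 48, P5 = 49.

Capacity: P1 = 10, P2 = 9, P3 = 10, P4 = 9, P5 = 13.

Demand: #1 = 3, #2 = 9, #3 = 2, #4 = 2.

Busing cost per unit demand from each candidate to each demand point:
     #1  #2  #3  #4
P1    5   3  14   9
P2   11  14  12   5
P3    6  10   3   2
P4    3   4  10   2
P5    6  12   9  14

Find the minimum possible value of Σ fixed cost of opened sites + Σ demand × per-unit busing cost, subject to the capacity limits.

144

Open {P1, P3}; cheapest assignment that respects the capacities:
  P1 (cap 10, load 9): #2 — cost 9×3 = 27
  P3 (cap 10, load 7): #1, #3, #4 — cost 3×6 + 2×3 + 2×2 = 28
  Shipping 55, fixed 89 → total 144.
  Any other capacity-feasible assignment to {P1, P3} ships for at least 55.
Compare {P3, P4}: its best feasible assignment gives total 150.
Compare {P1, P4}: its best feasible assignment gives total 159.
Every other set of open sites that can feasibly serve all demand totals ≥ 150 even under its best assignment. Minimum: 144.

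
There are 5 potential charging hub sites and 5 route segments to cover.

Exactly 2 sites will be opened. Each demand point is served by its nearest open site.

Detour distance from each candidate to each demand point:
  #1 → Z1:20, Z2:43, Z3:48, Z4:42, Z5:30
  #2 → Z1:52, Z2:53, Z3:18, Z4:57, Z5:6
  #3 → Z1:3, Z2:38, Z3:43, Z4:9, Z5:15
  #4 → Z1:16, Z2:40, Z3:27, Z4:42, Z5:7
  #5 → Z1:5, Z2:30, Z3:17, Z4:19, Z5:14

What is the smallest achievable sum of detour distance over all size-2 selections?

73

Open {#3, #5}.
  Z1→#3 3, Z2→#5 30, Z3→#5 17, Z4→#3 9, Z5→#5 14  ⇒ total 73.
Compare {#2, #3}: total 74.
Compare {#2, #5}: total 77.
No size-2 selection does better; minimum is 73.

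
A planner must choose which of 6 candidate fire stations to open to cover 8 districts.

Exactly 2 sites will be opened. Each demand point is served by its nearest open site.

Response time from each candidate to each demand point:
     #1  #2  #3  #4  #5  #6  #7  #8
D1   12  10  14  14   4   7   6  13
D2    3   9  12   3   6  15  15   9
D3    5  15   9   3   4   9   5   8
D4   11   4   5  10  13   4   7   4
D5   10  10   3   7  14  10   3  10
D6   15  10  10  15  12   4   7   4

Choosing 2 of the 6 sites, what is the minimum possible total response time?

Open {D3, D4}.
  #1→D3 5, #2→D4 4, #3→D4 5, #4→D3 3, #5→D3 4, #6→D4 4, #7→D3 5, #8→D4 4  ⇒ total 34.
Compare {D2, D4}: total 36.
Compare {D3, D6}: total 44.
No size-2 selection does better; minimum is 34.

34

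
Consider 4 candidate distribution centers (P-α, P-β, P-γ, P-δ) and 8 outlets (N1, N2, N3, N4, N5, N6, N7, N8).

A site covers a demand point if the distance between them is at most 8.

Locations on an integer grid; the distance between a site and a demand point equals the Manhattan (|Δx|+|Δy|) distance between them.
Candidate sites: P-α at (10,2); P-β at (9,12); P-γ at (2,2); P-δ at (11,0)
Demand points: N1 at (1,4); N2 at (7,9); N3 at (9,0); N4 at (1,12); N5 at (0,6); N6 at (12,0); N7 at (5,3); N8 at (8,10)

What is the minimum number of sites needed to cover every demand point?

Coverage sets (demand points within 8 of each site):
  P-α: {N3, N6, N7}
  P-β: {N2, N4, N8}
  P-γ: {N1, N5, N7}
  P-δ: {N3, N6}
No 2 sites suffice: every size-2 union leaves at least one demand point uncovered.
But {P-α, P-β, P-γ} covers everything, so the minimum is 3.

3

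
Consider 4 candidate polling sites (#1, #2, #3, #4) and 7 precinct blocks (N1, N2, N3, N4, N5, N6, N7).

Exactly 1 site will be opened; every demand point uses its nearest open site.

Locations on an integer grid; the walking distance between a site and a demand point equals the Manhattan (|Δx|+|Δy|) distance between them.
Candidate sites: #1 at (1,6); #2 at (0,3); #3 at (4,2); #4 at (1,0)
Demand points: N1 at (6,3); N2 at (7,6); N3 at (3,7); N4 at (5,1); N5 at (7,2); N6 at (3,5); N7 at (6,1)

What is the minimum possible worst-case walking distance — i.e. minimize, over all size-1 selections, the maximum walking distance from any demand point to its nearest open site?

Open {#3}.
  Farthest demand point is N2 at walking distance 7 (to #3); all others are ≤ 7.
With {#1} the worst case is 10.
With {#2} the worst case is 10.
No size-1 selection achieves below 7.

7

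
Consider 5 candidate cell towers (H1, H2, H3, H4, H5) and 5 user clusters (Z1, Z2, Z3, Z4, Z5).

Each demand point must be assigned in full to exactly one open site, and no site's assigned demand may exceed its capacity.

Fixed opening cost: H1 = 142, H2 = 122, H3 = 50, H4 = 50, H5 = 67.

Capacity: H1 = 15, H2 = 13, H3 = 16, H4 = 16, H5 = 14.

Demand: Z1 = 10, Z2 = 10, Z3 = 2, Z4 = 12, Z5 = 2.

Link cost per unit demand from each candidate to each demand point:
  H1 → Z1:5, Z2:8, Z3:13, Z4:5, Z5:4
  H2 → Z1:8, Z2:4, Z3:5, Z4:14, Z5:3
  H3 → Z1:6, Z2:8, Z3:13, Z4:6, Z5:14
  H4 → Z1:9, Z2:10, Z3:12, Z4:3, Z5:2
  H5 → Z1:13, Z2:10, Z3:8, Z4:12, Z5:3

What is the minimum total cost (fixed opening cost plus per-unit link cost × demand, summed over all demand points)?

372

Open {H2, H3, H4}; cheapest assignment that respects the capacities:
  H2 (cap 13, load 12): Z2, Z3 — cost 10×4 + 2×5 = 50
  H3 (cap 16, load 10): Z1 — cost 10×6 = 60
  H4 (cap 16, load 14): Z4, Z5 — cost 12×3 + 2×2 = 40
  Shipping 150, fixed 222 → total 372.
  Any other capacity-feasible assignment to {H2, H3, H4} ships for at least 150.
Compare {H3, H4, H5}: its best feasible assignment gives total 383.
Compare {H1, H3, H4}: its best feasible assignment gives total 436.
Every other set of open sites that can feasibly serve all demand totals ≥ 383 even under its best assignment. Minimum: 372.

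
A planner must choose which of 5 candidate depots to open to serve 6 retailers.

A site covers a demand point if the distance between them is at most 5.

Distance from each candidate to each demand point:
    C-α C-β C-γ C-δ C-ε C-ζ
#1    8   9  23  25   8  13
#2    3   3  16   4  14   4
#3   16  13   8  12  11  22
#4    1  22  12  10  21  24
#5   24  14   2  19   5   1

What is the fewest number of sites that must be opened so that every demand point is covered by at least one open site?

Coverage sets (demand points within 5 of each site):
  #1: {}
  #2: {C-α, C-β, C-δ, C-ζ}
  #3: {}
  #4: {C-α}
  #5: {C-γ, C-ε, C-ζ}
No single site covers all 6 demand points.
But {#2, #5} covers everything, so the minimum is 2.

2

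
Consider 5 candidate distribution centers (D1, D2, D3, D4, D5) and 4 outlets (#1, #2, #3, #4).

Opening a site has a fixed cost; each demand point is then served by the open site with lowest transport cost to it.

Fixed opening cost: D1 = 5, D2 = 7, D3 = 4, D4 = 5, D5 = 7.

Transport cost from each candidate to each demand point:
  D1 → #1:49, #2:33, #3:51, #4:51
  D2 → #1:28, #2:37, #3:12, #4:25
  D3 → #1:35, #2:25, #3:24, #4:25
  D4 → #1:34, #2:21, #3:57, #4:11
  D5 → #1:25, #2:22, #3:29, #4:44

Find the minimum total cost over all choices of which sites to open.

84

Open {D2, D4}: assign each demand point to its cheapest open site.
  #1→D2 28, #2→D4 21, #3→D2 12, #4→D4 11
  transport cost 72, fixed 12 → total 84.
Compare {D2, D3, D4}: transport cost 72 + fixed 16 = 88.
Compare {D2, D4, D5}: transport cost 69 + fixed 19 = 88.
Compare {D1, D2, D4}: transport cost 72 + fixed 17 = 89.
All other subsets cost ≥ 88. Minimum total cost: 84.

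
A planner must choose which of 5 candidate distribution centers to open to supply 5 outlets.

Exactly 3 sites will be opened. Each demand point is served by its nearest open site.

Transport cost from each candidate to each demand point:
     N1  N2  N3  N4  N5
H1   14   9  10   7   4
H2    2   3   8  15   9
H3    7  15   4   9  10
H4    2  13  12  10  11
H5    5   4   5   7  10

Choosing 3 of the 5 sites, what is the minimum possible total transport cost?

Open {H1, H2, H3}.
  N1→H2 2, N2→H2 3, N3→H3 4, N4→H1 7, N5→H1 4  ⇒ total 20.
Compare {H1, H2, H5}: total 21.
Compare {H1, H4, H5}: total 22.
No size-3 selection does better; minimum is 20.

20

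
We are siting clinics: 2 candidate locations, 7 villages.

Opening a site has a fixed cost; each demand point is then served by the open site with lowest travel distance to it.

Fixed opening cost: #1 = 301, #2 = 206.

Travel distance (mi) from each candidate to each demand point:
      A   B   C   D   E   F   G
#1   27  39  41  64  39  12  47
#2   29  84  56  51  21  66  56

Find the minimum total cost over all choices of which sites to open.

Open {#2}: assign each demand point to its cheapest open site.
  A→#2 29, B→#2 84, C→#2 56, D→#2 51, E→#2 21, F→#2 66, G→#2 56
  travel distance 363, fixed 206 → total 569.
Compare {#1}: travel distance 269 + fixed 301 = 570.
Compare {#1, #2}: travel distance 238 + fixed 507 = 745.

569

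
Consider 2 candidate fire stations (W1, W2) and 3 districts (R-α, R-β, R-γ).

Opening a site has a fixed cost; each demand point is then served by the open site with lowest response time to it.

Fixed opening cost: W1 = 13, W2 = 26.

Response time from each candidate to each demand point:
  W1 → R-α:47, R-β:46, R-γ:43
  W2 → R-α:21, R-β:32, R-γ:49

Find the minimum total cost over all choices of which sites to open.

128

Open {W2}: assign each demand point to its cheapest open site.
  R-α→W2 21, R-β→W2 32, R-γ→W2 49
  response time 102, fixed 26 → total 128.
Compare {W1, W2}: response time 96 + fixed 39 = 135.
Compare {W1}: response time 136 + fixed 13 = 149.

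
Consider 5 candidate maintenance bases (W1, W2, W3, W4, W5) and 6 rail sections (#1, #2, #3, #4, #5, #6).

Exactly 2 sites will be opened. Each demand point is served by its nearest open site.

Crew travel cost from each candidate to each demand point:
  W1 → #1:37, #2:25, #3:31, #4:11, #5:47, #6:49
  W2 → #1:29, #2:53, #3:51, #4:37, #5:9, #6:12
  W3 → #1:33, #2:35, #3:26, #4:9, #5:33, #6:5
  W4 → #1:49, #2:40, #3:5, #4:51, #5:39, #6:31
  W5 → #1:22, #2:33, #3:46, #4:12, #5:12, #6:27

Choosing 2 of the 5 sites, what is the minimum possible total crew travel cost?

Open {W3, W5}.
  #1→W5 22, #2→W5 33, #3→W3 26, #4→W3 9, #5→W5 12, #6→W3 5  ⇒ total 107.
Compare {W4, W5}: total 111.
Compare {W2, W3}: total 113.
No size-2 selection does better; minimum is 107.

107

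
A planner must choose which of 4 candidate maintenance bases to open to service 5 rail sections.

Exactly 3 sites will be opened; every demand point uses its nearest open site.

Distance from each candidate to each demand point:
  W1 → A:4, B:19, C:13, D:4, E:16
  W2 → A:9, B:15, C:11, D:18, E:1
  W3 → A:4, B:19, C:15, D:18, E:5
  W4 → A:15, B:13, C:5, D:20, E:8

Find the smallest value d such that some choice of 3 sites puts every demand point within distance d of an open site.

13

Open {W1, W2, W4}.
  Farthest demand point is B at distance 13 (to W4); all others are ≤ 13.
With {W1, W3, W4} the worst case is 13.
With {W1, W2, W3} the worst case is 15.
No size-3 selection achieves below 13.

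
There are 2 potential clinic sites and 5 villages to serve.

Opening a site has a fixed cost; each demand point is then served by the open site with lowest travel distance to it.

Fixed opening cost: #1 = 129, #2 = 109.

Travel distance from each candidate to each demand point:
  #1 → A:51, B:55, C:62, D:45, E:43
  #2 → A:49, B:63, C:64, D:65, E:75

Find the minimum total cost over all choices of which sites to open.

385

Open {#1}: assign each demand point to its cheapest open site.
  A→#1 51, B→#1 55, C→#1 62, D→#1 45, E→#1 43
  travel distance 256, fixed 129 → total 385.
Compare {#2}: travel distance 316 + fixed 109 = 425.
Compare {#1, #2}: travel distance 254 + fixed 238 = 492.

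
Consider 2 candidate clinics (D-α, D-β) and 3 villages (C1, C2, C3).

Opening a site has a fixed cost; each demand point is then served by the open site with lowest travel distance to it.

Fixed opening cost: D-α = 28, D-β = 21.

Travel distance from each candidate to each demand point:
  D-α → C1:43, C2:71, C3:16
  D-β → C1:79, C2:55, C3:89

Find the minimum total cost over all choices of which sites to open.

158

Open {D-α}: assign each demand point to its cheapest open site.
  C1→D-α 43, C2→D-α 71, C3→D-α 16
  travel distance 130, fixed 28 → total 158.
Compare {D-α, D-β}: travel distance 114 + fixed 49 = 163.
Compare {D-β}: travel distance 223 + fixed 21 = 244.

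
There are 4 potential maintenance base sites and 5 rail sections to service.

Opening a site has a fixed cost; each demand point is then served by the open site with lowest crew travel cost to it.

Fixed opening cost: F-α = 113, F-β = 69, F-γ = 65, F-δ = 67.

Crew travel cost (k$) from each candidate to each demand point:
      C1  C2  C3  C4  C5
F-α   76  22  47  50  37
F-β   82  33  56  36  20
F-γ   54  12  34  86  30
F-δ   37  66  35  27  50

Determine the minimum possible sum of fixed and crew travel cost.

Open {F-γ, F-δ}: assign each demand point to its cheapest open site.
  C1→F-δ 37, C2→F-γ 12, C3→F-γ 34, C4→F-δ 27, C5→F-γ 30
  crew travel cost 140, fixed 132 → total 272.
Compare {F-γ}: crew travel cost 216 + fixed 65 = 281.
Compare {F-δ}: crew travel cost 215 + fixed 67 = 282.
Compare {F-β, F-δ}: crew travel cost 152 + fixed 136 = 288.
All other subsets cost ≥ 281. Minimum total cost: 272.

272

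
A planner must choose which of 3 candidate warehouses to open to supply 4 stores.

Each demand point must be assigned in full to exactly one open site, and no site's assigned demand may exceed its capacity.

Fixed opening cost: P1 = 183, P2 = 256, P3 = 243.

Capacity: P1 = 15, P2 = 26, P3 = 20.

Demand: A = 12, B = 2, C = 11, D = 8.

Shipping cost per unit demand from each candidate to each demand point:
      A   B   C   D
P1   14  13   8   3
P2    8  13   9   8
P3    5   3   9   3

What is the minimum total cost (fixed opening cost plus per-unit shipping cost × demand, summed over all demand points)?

624

Open {P1, P3}; cheapest assignment that respects the capacities:
  P1 (cap 15, load 13): B, C — cost 2×13 + 11×8 = 114
  P3 (cap 20, load 20): A, D — cost 12×5 + 8×3 = 84
  Shipping 198, fixed 426 → total 624.
  Any other capacity-feasible assignment to {P1, P3} ships for at least 198.
Compare {P1, P2}: its best feasible assignment gives total 684.
Compare {P2, P3}: its best feasible assignment gives total 708.
Every other set of open sites that can feasibly serve all demand totals ≥ 684 even under its best assignment. Minimum: 624.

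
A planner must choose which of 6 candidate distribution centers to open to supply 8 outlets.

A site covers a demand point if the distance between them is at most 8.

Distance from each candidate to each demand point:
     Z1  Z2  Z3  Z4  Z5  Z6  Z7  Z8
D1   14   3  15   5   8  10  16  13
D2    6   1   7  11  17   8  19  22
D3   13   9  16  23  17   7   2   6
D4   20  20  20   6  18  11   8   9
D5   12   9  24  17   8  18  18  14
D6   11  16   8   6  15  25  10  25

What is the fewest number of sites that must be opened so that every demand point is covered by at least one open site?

3

Coverage sets (demand points within 8 of each site):
  D1: {Z2, Z4, Z5}
  D2: {Z1, Z2, Z3, Z6}
  D3: {Z6, Z7, Z8}
  D4: {Z4, Z7}
  D5: {Z5}
  D6: {Z3, Z4}
No 2 sites suffice: every size-2 union leaves at least one demand point uncovered.
But {D1, D2, D3} covers everything, so the minimum is 3.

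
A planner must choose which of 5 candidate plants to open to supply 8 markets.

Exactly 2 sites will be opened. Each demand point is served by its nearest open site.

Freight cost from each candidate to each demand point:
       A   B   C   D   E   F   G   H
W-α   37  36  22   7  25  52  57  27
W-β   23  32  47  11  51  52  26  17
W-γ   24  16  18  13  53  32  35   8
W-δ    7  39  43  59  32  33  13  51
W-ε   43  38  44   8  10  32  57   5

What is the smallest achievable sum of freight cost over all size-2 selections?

Open {W-γ, W-δ}.
  A→W-δ 7, B→W-γ 16, C→W-γ 18, D→W-γ 13, E→W-δ 32, F→W-γ 32, G→W-δ 13, H→W-γ 8  ⇒ total 139.
Compare {W-γ, W-ε}: total 148.
Compare {W-δ, W-ε}: total 156.
No size-2 selection does better; minimum is 139.

139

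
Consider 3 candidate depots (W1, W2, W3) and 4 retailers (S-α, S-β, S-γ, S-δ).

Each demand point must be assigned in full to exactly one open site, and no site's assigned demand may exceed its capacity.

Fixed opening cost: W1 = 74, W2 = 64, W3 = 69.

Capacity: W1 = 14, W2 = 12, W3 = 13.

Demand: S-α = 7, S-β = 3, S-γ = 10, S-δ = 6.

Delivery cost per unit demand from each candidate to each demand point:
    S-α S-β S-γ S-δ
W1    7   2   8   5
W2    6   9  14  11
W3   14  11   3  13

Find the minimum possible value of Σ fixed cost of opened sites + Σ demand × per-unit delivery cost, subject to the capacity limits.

285

Open {W1, W3}; cheapest assignment that respects the capacities:
  W1 (cap 14, load 13): S-α, S-δ — cost 7×7 + 6×5 = 79
  W3 (cap 13, load 13): S-β, S-γ — cost 3×11 + 10×3 = 63
  Shipping 142, fixed 143 → total 285.
  Any other capacity-feasible assignment to {W1, W3} ships for at least 142.
Compare {W1, W2, W3}: its best feasible assignment gives total 315.
Every other set of open sites that can feasibly serve all demand totals ≥ 315 even under its best assignment. Minimum: 285.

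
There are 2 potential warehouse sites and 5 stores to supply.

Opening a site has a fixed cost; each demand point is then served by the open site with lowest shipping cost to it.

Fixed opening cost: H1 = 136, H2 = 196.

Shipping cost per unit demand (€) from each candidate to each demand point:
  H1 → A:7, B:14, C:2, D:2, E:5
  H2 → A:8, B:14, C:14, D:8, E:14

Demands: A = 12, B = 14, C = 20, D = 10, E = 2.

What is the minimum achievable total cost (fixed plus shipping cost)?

Open {H1}: assign each demand point to its cheapest open site.
  A→H1 12×7=84, B→H1 14×14=196, C→H1 20×2=40, D→H1 10×2=20, E→H1 2×5=10
  shipping cost 350, fixed 136 → total 486.
Compare {H1, H2}: shipping cost 350 + fixed 332 = 682.
Compare {H2}: shipping cost 680 + fixed 196 = 876.

486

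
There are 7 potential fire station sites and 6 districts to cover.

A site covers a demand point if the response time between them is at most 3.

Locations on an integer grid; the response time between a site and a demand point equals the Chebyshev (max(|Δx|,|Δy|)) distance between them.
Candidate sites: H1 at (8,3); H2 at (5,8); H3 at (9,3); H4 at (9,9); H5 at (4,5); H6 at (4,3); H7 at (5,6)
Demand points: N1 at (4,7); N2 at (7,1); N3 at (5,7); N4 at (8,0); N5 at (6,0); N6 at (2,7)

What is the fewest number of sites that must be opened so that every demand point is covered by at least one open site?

Coverage sets (demand points within 3 of each site):
  H1: {N2, N4, N5}
  H2: {N1, N3, N6}
  H3: {N2, N4, N5}
  H4: {}
  H5: {N1, N3, N6}
  H6: {N2, N5}
  H7: {N1, N3, N6}
No single site covers all 6 demand points.
But {H1, H2} covers everything, so the minimum is 2.

2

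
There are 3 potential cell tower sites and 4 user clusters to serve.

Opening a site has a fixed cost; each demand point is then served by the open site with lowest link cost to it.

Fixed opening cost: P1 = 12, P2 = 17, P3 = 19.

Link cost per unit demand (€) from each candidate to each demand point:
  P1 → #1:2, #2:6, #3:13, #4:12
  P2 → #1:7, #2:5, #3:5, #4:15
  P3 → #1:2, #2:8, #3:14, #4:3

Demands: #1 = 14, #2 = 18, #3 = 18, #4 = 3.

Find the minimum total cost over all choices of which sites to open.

253

Open {P2, P3}: assign each demand point to its cheapest open site.
  #1→P3 14×2=28, #2→P2 18×5=90, #3→P2 18×5=90, #4→P3 3×3=9
  link cost 217, fixed 36 → total 253.
Compare {P1, P2, P3}: link cost 217 + fixed 48 = 265.
Compare {P1, P2}: link cost 244 + fixed 29 = 273.
Compare {P2}: link cost 323 + fixed 17 = 340.
All other subsets cost ≥ 265. Minimum total cost: 253.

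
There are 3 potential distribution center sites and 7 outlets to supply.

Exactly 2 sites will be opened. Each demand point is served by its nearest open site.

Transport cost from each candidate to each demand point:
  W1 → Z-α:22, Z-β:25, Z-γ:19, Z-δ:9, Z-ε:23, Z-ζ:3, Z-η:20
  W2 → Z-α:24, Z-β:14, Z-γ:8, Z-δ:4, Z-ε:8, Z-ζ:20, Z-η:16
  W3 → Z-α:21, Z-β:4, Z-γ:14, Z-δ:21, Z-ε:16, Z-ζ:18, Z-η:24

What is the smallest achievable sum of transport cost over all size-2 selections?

Open {W1, W2}.
  Z-α→W1 22, Z-β→W2 14, Z-γ→W2 8, Z-δ→W2 4, Z-ε→W2 8, Z-ζ→W1 3, Z-η→W2 16  ⇒ total 75.
Compare {W2, W3}: total 79.
Compare {W1, W3}: total 87.

75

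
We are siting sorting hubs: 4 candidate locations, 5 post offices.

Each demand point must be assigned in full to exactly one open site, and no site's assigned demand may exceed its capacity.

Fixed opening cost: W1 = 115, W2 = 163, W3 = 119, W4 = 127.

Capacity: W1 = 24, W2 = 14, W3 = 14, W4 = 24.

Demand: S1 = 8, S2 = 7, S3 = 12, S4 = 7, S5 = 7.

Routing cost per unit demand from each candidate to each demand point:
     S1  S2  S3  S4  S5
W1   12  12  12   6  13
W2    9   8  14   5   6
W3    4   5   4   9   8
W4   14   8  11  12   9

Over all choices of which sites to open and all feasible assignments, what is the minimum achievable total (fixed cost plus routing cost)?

Open {W1, W4}; cheapest assignment that respects the capacities:
  W1 (cap 24, load 22): S1, S4, S5 — cost 8×12 + 7×6 + 7×13 = 229
  W4 (cap 24, load 19): S2, S3 — cost 7×8 + 12×11 = 188
  Shipping 417, fixed 242 → total 659.
  Any other capacity-feasible assignment to {W1, W4} ships for at least 417.
Compare {W1, W3, W4}: its best feasible assignment gives total 666.
Compare {W1, W2, W3}: its best feasible assignment gives total 681.
Every other set of open sites that can feasibly serve all demand totals ≥ 666 even under its best assignment. Minimum: 659.

659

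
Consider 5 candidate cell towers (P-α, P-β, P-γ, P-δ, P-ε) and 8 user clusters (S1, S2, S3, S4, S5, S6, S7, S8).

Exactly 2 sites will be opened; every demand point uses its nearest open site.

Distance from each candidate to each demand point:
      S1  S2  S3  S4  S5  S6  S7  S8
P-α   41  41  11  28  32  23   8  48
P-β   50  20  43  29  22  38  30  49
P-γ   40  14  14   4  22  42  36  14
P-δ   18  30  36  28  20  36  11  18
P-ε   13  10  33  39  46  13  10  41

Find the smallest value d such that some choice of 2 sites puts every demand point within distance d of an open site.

22

Open {P-γ, P-ε}.
  Farthest demand point is S5 at distance 22 (to P-γ); all others are ≤ 22.
With {P-α, P-δ} the worst case is 30.
With {P-δ, P-ε} the worst case is 33.
No size-2 selection achieves below 22.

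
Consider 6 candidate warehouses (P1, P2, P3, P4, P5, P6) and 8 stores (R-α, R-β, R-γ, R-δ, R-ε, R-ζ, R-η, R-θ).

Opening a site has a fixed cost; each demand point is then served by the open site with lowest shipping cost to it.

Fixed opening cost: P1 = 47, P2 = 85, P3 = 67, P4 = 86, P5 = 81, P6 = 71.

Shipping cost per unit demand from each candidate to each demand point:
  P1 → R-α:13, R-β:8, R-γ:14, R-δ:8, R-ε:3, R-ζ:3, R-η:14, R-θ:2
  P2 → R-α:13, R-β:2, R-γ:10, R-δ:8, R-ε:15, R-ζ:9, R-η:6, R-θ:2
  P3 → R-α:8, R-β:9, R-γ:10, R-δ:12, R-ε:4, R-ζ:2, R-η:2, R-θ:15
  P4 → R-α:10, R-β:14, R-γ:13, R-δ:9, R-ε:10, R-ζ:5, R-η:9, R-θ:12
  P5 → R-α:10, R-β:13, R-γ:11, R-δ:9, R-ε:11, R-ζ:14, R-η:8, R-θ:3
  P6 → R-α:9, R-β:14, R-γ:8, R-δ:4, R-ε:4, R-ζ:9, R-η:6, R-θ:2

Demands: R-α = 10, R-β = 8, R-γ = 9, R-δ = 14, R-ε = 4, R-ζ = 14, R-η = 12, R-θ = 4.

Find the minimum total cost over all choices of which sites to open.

Open {P3, P6}: assign each demand point to its cheapest open site.
  R-α→P3 10×8=80, R-β→P3 8×9=72, R-γ→P6 9×8=72, R-δ→P6 14×4=56, R-ε→P3 4×4=16, R-ζ→P3 14×2=28, R-η→P3 12×2=24, R-θ→P6 4×2=8
  shipping cost 356, fixed 138 → total 494.
Compare {P2, P3, P6}: shipping cost 300 + fixed 223 = 523.
Compare {P2, P3}: shipping cost 374 + fixed 152 = 526.
Compare {P1, P3, P6}: shipping cost 344 + fixed 185 = 529.
All other subsets cost ≥ 523. Minimum total cost: 494.

494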